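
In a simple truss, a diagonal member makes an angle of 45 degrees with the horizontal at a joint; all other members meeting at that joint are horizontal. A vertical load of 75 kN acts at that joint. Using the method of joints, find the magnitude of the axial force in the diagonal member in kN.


At the joint, only the diagonal has a vertical component, so vertical equilibrium gives:
F * sin(45) = 75
F = 75 / sin(45)
= 75 / 0.707107
= 106.07 kN

106.07 kN


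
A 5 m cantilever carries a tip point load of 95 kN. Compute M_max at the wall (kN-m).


For a cantilever with a point load at the free end:
M_max = P * L = 95 * 5 = 475 kN-m

475 kN-m


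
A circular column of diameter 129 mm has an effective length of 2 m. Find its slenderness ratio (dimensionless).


Radius of gyration r = d / 4 = 129 / 4 = 32.25 mm
L_eff = 2000.0 mm
Slenderness ratio = L / r = 2000.0 / 32.25 = 62.02 (dimensionless)

62.02 (dimensionless)


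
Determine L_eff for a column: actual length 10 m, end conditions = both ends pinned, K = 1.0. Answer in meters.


L_eff = K * L
= 1.0 * 10
= 10.0 m

10.0 m


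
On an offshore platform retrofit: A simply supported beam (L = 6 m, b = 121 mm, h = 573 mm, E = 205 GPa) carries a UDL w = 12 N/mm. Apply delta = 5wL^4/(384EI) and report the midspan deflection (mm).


I = 121 * 573^3 / 12 = 1897002879.75 mm^4
L = 6000.0 mm, w = 12 N/mm, E = 205000.0 MPa
delta = 5 * w * L^4 / (384 * E * I)
= 5 * 12 * 6000.0^4 / (384 * 205000.0 * 1897002879.75)
= 0.5207 mm

0.5207 mm


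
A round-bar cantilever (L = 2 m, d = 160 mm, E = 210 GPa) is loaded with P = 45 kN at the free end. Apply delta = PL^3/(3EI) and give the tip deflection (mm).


I = pi * d^4 / 64 = pi * 160^4 / 64 = 32169908.77 mm^4
L = 2000.0 mm, P = 45000.0 N, E = 210000.0 MPa
delta = P * L^3 / (3 * E * I)
= 45000.0 * 2000.0^3 / (3 * 210000.0 * 32169908.77)
= 17.7628 mm

17.7628 mm


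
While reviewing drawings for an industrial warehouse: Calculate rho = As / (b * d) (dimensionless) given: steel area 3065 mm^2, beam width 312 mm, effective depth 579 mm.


rho = As / (b * d)
= 3065 / (312 * 579)
= 3065 / 180648
= 0.016967 (dimensionless)

0.016967 (dimensionless)


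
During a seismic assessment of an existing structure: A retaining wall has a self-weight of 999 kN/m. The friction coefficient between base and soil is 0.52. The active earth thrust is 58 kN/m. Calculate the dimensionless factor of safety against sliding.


Resisting force = mu * W = 0.52 * 999 = 519.48 kN/m
FOS = Resisting / Driving = 519.48 / 58
= 8.9566 (dimensionless)

8.9566 (dimensionless)


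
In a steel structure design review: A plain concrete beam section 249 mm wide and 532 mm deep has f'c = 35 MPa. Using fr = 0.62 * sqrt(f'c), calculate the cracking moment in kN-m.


fr = 0.62 * sqrt(35) = 0.62 * 5.9161 = 3.668 MPa
I = 249 * 532^3 / 12 = 3124301936.0 mm^4
y_t = 266.0 mm
M_cr = fr * I / y_t = 3.668 * 3124301936.0 / 266.0 N-mm
= 43.0821 kN-m

43.0821 kN-m


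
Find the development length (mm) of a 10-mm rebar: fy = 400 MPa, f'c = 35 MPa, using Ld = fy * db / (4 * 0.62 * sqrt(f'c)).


Ld = (fy * db) / (4 * 0.62 * sqrt(f'c))
= (400 * 10) / (4 * 0.62 * sqrt(35))
= 4000 / 14.6719
= 272.63 mm

272.63 mm


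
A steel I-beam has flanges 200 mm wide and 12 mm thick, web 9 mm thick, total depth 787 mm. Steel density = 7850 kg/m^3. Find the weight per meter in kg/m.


A_flanges = 2 * 200 * 12 = 4800 mm^2
A_web = (787 - 2 * 12) * 9 = 6867 mm^2
A_total = 4800 + 6867 = 11667 mm^2 = 0.011667 m^2
Weight = rho * A = 7850 * 0.011667 = 91.5859 kg/m

91.5859 kg/m


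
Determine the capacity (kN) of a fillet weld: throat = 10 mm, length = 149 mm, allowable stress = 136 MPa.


Strength = throat * length * allowable stress
= 10 * 149 * 136 N
= 202640 N
= 202.64 kN

202.64 kN


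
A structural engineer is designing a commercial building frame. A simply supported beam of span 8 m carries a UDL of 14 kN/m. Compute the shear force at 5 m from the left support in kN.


R_A = w * L / 2 = 14 * 8 / 2 = 56.0 kN
V(x) = R_A - w * x = 56.0 - 14 * 5
= -14.0 kN

-14.0 kN


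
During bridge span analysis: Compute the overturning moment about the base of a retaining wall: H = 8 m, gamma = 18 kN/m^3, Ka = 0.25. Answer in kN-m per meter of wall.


Pa = 0.5 * Ka * gamma * H^2
= 0.5 * 0.25 * 18 * 8^2
= 144.0 kN/m
Arm = H / 3 = 8 / 3 = 2.6667 m
Mo = Pa * arm = Pa * H / 3 = 144.0 * 8 / 3 = 384.0 kN-m/m

384.0 kN-m/m


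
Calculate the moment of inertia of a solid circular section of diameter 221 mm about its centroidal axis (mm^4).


r = d / 2 = 221 / 2 = 110.5 mm
I = pi * r^4 / 4 = pi * 110.5^4 / 4
= 117095173.24 mm^4

117095173.24 mm^4


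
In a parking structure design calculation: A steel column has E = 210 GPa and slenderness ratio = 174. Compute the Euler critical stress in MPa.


sigma_cr = pi^2 * E / lambda^2
= 9.8696 * 210000.0 / 174^2
= 9.8696 * 210000.0 / 30276
= 68.4574 MPa

68.4574 MPa


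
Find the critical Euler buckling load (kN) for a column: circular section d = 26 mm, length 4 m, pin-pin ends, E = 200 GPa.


I = pi * d^4 / 64 = 22431.76 mm^4
L = 4000.0 mm
P_cr = pi^2 * E * I / L^2
= 9.8696 * 200000.0 * 22431.76 / 4000.0^2
= 2767.41 N = 2.7674 kN

2.7674 kN


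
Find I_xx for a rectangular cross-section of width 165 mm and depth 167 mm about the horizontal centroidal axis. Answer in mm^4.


I = b * h^3 / 12
= 165 * 167^3 / 12
= 165 * 4657463 / 12
= 64040116.25 mm^4

64040116.25 mm^4


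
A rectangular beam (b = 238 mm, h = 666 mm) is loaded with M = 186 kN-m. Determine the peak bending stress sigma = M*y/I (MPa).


I = b * h^3 / 12 = 238 * 666^3 / 12 = 5858931204.0 mm^4
y = h / 2 = 666 / 2 = 333.0 mm
M = 186 kN-m = 186000000.0 N-mm
sigma = M * y / I = 186000000.0 * 333.0 / 5858931204.0
= 10.57 MPa

10.57 MPa


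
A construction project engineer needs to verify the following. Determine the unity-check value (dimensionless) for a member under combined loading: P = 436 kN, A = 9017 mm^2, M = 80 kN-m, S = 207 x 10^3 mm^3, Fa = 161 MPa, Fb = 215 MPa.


f_a = P / A = 436000.0 / 9017 = 48.3531 MPa
f_b = M / S = 80000000.0 / 207000.0 = 386.4734 MPa
Ratio = f_a / Fa + f_b / Fb
= 48.3531 / 161 + 386.4734 / 215
= 2.0979 (dimensionless)

2.0979 (dimensionless)


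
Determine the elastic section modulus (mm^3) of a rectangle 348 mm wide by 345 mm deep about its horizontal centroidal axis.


S = b * h^2 / 6
= 348 * 345^2 / 6
= 348 * 119025 / 6
= 6903450.0 mm^3

6903450.0 mm^3


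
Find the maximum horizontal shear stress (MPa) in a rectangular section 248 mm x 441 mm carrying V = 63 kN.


A = b * h = 248 * 441 = 109368 mm^2
V = 63 kN = 63000.0 N
tau_max = 1.5 * V / A = 1.5 * 63000.0 / 109368
= 0.8641 MPa

0.8641 MPa


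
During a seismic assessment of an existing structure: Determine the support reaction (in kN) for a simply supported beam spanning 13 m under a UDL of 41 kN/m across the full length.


Total load = w * L = 41 * 13 = 533 kN
By symmetry, each reaction R = total / 2 = 533 / 2 = 266.5 kN

266.5 kN


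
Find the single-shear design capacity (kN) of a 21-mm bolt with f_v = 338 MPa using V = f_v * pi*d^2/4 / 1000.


A = pi * d^2 / 4 = pi * 21^2 / 4 = 346.3606 mm^2
V = f_v * A / 1000 = 338 * 346.3606 / 1000
= 117.0699 kN

117.0699 kN


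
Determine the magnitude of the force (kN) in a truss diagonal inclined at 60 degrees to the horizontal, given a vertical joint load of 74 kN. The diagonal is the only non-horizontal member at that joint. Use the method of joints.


At the joint, only the diagonal has a vertical component, so vertical equilibrium gives:
F * sin(60) = 74
F = 74 / sin(60)
= 74 / 0.866025
= 85.45 kN

85.45 kN


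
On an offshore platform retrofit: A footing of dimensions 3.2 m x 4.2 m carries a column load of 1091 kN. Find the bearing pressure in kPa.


A = 3.2 * 4.2 = 13.44 m^2
q = P / A = 1091 / 13.44
= 81.1756 kPa

81.1756 kPa


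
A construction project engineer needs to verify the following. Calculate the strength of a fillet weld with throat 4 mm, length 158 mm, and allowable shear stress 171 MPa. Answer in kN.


Strength = throat * length * allowable stress
= 4 * 158 * 171 N
= 108072 N
= 108.07 kN

108.07 kN


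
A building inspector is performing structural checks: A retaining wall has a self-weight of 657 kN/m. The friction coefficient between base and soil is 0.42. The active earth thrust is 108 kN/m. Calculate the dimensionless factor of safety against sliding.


Resisting force = mu * W = 0.42 * 657 = 275.94 kN/m
FOS = Resisting / Driving = 275.94 / 108
= 2.555 (dimensionless)

2.555 (dimensionless)


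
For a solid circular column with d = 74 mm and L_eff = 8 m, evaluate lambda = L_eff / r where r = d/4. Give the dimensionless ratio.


Radius of gyration r = d / 4 = 74 / 4 = 18.5 mm
L_eff = 8000.0 mm
Slenderness ratio = L / r = 8000.0 / 18.5 = 432.43 (dimensionless)

432.43 (dimensionless)


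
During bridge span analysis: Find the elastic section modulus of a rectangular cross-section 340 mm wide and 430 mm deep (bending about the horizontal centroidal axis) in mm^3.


S = b * h^2 / 6
= 340 * 430^2 / 6
= 340 * 184900 / 6
= 10477666.67 mm^3

10477666.67 mm^3


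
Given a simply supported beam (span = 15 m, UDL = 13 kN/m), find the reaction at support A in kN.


Total load = w * L = 13 * 15 = 195 kN
By symmetry, each reaction R = total / 2 = 195 / 2 = 97.5 kN

97.5 kN


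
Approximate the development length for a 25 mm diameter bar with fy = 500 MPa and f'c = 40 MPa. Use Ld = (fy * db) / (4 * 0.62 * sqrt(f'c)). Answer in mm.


Ld = (fy * db) / (4 * 0.62 * sqrt(f'c))
= (500 * 25) / (4 * 0.62 * sqrt(40))
= 12500 / 15.6849
= 796.94 mm

796.94 mm


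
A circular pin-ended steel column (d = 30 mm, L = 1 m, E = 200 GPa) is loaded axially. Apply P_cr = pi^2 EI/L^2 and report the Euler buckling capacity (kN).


I = pi * d^4 / 64 = 39760.78 mm^4
L = 1000.0 mm
P_cr = pi^2 * E * I / L^2
= 9.8696 * 200000.0 * 39760.78 / 1000.0^2
= 78484.64 N = 78.4846 kN

78.4846 kN


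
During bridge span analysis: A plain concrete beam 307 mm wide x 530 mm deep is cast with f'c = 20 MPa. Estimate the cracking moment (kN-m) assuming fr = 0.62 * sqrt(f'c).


fr = 0.62 * sqrt(20) = 0.62 * 4.4721 = 2.7727 MPa
I = 307 * 530^3 / 12 = 3808769916.67 mm^4
y_t = 265.0 mm
M_cr = fr * I / y_t = 2.7727 * 3808769916.67 / 265.0 N-mm
= 39.8516 kN-m

39.8516 kN-m


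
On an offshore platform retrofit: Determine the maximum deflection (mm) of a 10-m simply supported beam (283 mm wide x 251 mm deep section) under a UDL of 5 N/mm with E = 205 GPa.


I = 283 * 251^3 / 12 = 372929169.42 mm^4
L = 10000.0 mm, w = 5 N/mm, E = 205000.0 MPa
delta = 5 * w * L^4 / (384 * E * I)
= 5 * 5 * 10000.0^4 / (384 * 205000.0 * 372929169.42)
= 8.5159 mm

8.5159 mm


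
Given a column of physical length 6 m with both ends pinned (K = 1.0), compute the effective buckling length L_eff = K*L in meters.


L_eff = K * L
= 1.0 * 6
= 6.0 m

6.0 m


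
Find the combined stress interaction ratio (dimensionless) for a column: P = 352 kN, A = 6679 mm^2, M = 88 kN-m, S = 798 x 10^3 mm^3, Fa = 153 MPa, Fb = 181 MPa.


f_a = P / A = 352000.0 / 6679 = 52.7025 MPa
f_b = M / S = 88000000.0 / 798000.0 = 110.2757 MPa
Ratio = f_a / Fa + f_b / Fb
= 52.7025 / 153 + 110.2757 / 181
= 0.9537 (dimensionless)

0.9537 (dimensionless)


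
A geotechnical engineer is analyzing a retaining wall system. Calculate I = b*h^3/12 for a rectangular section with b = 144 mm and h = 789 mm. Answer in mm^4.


I = b * h^3 / 12
= 144 * 789^3 / 12
= 144 * 491169069 / 12
= 5894028828.0 mm^4

5894028828.0 mm^4


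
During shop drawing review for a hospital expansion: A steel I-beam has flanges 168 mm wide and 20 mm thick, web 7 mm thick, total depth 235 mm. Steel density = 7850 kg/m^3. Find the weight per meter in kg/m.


A_flanges = 2 * 168 * 20 = 6720 mm^2
A_web = (235 - 2 * 20) * 7 = 1365 mm^2
A_total = 6720 + 1365 = 8085 mm^2 = 0.008085 m^2
Weight = rho * A = 7850 * 0.008085 = 63.4672 kg/m

63.4672 kg/m


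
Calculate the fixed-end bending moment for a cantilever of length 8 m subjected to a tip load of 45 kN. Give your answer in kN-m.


For a cantilever with a point load at the free end:
M_max = P * L = 45 * 8 = 360 kN-m

360 kN-m


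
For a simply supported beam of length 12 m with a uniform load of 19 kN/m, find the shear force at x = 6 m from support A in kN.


R_A = w * L / 2 = 19 * 12 / 2 = 114.0 kN
V(x) = R_A - w * x = 114.0 - 19 * 6
= 0.0 kN

0.0 kN


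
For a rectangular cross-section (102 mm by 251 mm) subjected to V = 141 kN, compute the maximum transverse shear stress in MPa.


A = b * h = 102 * 251 = 25602 mm^2
V = 141 kN = 141000.0 N
tau_max = 1.5 * V / A = 1.5 * 141000.0 / 25602
= 8.2611 MPa

8.2611 MPa


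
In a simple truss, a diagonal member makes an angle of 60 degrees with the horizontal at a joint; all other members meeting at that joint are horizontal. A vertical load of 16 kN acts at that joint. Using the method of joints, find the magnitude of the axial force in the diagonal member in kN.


At the joint, only the diagonal has a vertical component, so vertical equilibrium gives:
F * sin(60) = 16
F = 16 / sin(60)
= 16 / 0.866025
= 18.48 kN

18.48 kN


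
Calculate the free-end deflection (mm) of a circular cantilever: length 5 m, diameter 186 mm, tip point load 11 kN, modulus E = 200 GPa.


I = pi * d^4 / 64 = pi * 186^4 / 64 = 58751867.48 mm^4
L = 5000.0 mm, P = 11000.0 N, E = 200000.0 MPa
delta = P * L^3 / (3 * E * I)
= 11000.0 * 5000.0^3 / (3 * 200000.0 * 58751867.48)
= 39.0059 mm

39.0059 mm


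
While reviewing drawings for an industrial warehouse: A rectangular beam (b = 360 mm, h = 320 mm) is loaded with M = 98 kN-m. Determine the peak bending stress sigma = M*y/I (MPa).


I = b * h^3 / 12 = 360 * 320^3 / 12 = 983040000.0 mm^4
y = h / 2 = 320 / 2 = 160.0 mm
M = 98 kN-m = 98000000.0 N-mm
sigma = M * y / I = 98000000.0 * 160.0 / 983040000.0
= 15.95 MPa

15.95 MPa


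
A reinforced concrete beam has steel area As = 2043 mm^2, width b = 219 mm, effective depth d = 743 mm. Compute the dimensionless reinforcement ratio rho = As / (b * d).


rho = As / (b * d)
= 2043 / (219 * 743)
= 2043 / 162717
= 0.012556 (dimensionless)

0.012556 (dimensionless)


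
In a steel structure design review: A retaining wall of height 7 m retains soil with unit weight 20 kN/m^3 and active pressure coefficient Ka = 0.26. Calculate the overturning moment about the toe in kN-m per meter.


Pa = 0.5 * Ka * gamma * H^2
= 0.5 * 0.26 * 20 * 7^2
= 127.4 kN/m
Arm = H / 3 = 7 / 3 = 2.3333 m
Mo = Pa * arm = Pa * H / 3 = 127.4 * 7 / 3 = 297.2667 kN-m/m

297.2667 kN-m/m


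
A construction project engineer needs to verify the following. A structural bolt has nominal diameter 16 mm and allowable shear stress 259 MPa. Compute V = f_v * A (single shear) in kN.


A = pi * d^2 / 4 = pi * 16^2 / 4 = 201.0619 mm^2
V = f_v * A / 1000 = 259 * 201.0619 / 1000
= 52.075 kN

52.075 kN


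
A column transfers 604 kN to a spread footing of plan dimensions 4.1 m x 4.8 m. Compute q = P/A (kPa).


A = 4.1 * 4.8 = 19.68 m^2
q = P / A = 604 / 19.68
= 30.6911 kPa

30.6911 kPa


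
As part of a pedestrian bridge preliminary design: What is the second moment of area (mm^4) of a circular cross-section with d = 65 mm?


r = d / 2 = 65 / 2 = 32.5 mm
I = pi * r^4 / 4 = pi * 32.5^4 / 4
= 876240.51 mm^4

876240.51 mm^4


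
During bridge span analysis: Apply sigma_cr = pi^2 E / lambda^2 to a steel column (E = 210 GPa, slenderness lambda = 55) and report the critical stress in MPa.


sigma_cr = pi^2 * E / lambda^2
= 9.8696 * 210000.0 / 55^2
= 9.8696 * 210000.0 / 3025
= 685.1626 MPa

685.1626 MPa


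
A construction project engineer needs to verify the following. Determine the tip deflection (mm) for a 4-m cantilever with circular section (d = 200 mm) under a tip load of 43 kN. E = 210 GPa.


I = pi * d^4 / 64 = pi * 200^4 / 64 = 78539816.34 mm^4
L = 4000.0 mm, P = 43000.0 N, E = 210000.0 MPa
delta = P * L^3 / (3 * E * I)
= 43000.0 * 4000.0^3 / (3 * 210000.0 * 78539816.34)
= 55.6183 mm

55.6183 mm


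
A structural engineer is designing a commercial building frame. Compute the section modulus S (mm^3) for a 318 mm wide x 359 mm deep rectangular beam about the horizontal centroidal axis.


S = b * h^2 / 6
= 318 * 359^2 / 6
= 318 * 128881 / 6
= 6830693.0 mm^3

6830693.0 mm^3


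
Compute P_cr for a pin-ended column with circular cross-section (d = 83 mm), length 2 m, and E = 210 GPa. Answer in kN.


I = pi * d^4 / 64 = 2329604.88 mm^4
L = 2000.0 mm
P_cr = pi^2 * E * I / L^2
= 9.8696 * 210000.0 * 2329604.88 / 2000.0^2
= 1207094.63 N = 1207.0946 kN

1207.0946 kN


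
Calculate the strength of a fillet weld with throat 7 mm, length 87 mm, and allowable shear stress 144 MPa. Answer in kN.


Strength = throat * length * allowable stress
= 7 * 87 * 144 N
= 87696 N
= 87.7 kN

87.7 kN


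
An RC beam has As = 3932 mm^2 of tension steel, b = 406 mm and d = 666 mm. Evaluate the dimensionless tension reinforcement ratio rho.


rho = As / (b * d)
= 3932 / (406 * 666)
= 3932 / 270396
= 0.014542 (dimensionless)

0.014542 (dimensionless)


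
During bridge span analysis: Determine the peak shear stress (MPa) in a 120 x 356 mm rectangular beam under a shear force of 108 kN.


A = b * h = 120 * 356 = 42720 mm^2
V = 108 kN = 108000.0 N
tau_max = 1.5 * V / A = 1.5 * 108000.0 / 42720
= 3.7921 MPa

3.7921 MPa


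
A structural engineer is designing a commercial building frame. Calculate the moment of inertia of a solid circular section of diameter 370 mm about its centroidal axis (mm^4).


r = d / 2 = 370 / 2 = 185.0 mm
I = pi * r^4 / 4 = pi * 185.0^4 / 4
= 919976629.57 mm^4

919976629.57 mm^4


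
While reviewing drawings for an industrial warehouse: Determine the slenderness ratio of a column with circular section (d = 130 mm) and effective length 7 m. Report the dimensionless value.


Radius of gyration r = d / 4 = 130 / 4 = 32.5 mm
L_eff = 7000.0 mm
Slenderness ratio = L / r = 7000.0 / 32.5 = 215.38 (dimensionless)

215.38 (dimensionless)


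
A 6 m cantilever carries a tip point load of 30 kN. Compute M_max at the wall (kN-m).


For a cantilever with a point load at the free end:
M_max = P * L = 30 * 6 = 180 kN-m

180 kN-m


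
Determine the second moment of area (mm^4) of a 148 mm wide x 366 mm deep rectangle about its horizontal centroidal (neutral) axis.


I = b * h^3 / 12
= 148 * 366^3 / 12
= 148 * 49027896 / 12
= 604677384.0 mm^4

604677384.0 mm^4


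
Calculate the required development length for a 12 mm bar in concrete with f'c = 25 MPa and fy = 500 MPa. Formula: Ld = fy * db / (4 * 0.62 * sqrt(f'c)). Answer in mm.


Ld = (fy * db) / (4 * 0.62 * sqrt(f'c))
= (500 * 12) / (4 * 0.62 * sqrt(25))
= 6000 / 12.4
= 483.87 mm

483.87 mm


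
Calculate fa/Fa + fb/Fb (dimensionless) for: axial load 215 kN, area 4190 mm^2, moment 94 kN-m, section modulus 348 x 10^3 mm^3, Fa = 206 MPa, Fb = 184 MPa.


f_a = P / A = 215000.0 / 4190 = 51.3126 MPa
f_b = M / S = 94000000.0 / 348000.0 = 270.1149 MPa
Ratio = f_a / Fa + f_b / Fb
= 51.3126 / 206 + 270.1149 / 184
= 1.7171 (dimensionless)

1.7171 (dimensionless)


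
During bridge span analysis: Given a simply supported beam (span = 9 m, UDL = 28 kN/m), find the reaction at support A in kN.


Total load = w * L = 28 * 9 = 252 kN
By symmetry, each reaction R = total / 2 = 252 / 2 = 126.0 kN

126.0 kN


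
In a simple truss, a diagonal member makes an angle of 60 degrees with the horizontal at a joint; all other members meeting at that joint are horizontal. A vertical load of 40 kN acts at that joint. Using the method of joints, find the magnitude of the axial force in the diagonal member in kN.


At the joint, only the diagonal has a vertical component, so vertical equilibrium gives:
F * sin(60) = 40
F = 40 / sin(60)
= 40 / 0.866025
= 46.19 kN

46.19 kN


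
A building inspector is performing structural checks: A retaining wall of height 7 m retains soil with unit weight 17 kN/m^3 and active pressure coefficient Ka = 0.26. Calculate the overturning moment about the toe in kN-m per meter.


Pa = 0.5 * Ka * gamma * H^2
= 0.5 * 0.26 * 17 * 7^2
= 108.29 kN/m
Arm = H / 3 = 7 / 3 = 2.3333 m
Mo = Pa * arm = Pa * H / 3 = 108.29 * 7 / 3 = 252.6767 kN-m/m

252.6767 kN-m/m


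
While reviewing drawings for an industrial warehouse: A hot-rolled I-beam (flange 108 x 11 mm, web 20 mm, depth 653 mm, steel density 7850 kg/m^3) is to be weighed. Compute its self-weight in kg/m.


A_flanges = 2 * 108 * 11 = 2376 mm^2
A_web = (653 - 2 * 11) * 20 = 12620 mm^2
A_total = 2376 + 12620 = 14996 mm^2 = 0.014996 m^2
Weight = rho * A = 7850 * 0.014996 = 117.7186 kg/m

117.7186 kg/m


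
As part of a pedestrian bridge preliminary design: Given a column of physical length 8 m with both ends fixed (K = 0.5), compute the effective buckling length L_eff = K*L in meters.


L_eff = K * L
= 0.5 * 8
= 4.0 m

4.0 m


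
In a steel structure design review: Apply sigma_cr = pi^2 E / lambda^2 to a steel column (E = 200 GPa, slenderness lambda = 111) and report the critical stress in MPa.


sigma_cr = pi^2 * E / lambda^2
= 9.8696 * 200000.0 / 111^2
= 9.8696 * 200000.0 / 12321
= 160.2078 MPa

160.2078 MPa


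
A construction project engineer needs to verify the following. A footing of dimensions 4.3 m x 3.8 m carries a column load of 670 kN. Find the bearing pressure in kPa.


A = 4.3 * 3.8 = 16.34 m^2
q = P / A = 670 / 16.34
= 41.0037 kPa

41.0037 kPa


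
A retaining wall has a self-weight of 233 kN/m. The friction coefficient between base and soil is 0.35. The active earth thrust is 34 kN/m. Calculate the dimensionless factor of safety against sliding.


Resisting force = mu * W = 0.35 * 233 = 81.55 kN/m
FOS = Resisting / Driving = 81.55 / 34
= 2.3985 (dimensionless)

2.3985 (dimensionless)


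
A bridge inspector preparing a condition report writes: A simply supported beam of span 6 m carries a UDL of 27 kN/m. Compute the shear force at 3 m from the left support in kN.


R_A = w * L / 2 = 27 * 6 / 2 = 81.0 kN
V(x) = R_A - w * x = 81.0 - 27 * 3
= 0.0 kN

0.0 kN


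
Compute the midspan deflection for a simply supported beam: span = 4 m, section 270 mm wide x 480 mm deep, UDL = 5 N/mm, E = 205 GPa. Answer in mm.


I = 270 * 480^3 / 12 = 2488320000.0 mm^4
L = 4000.0 mm, w = 5 N/mm, E = 205000.0 MPa
delta = 5 * w * L^4 / (384 * E * I)
= 5 * 5 * 4000.0^4 / (384 * 205000.0 * 2488320000.0)
= 0.0327 mm

0.0327 mm


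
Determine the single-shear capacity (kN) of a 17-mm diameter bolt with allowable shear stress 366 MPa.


A = pi * d^2 / 4 = pi * 17^2 / 4 = 226.9801 mm^2
V = f_v * A / 1000 = 366 * 226.9801 / 1000
= 83.0747 kN

83.0747 kN


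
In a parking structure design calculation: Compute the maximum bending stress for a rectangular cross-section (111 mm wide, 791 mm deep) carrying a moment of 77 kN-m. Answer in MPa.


I = b * h^3 / 12 = 111 * 791^3 / 12 = 4577951456.75 mm^4
y = h / 2 = 791 / 2 = 395.5 mm
M = 77 kN-m = 77000000.0 N-mm
sigma = M * y / I = 77000000.0 * 395.5 / 4577951456.75
= 6.65 MPa

6.65 MPa


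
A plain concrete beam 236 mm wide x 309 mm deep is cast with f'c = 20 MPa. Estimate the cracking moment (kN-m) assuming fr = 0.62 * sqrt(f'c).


fr = 0.62 * sqrt(20) = 0.62 * 4.4721 = 2.7727 MPa
I = 236 * 309^3 / 12 = 580238037.0 mm^4
y_t = 154.5 mm
M_cr = fr * I / y_t = 2.7727 * 580238037.0 / 154.5 N-mm
= 10.4132 kN-m

10.4132 kN-m


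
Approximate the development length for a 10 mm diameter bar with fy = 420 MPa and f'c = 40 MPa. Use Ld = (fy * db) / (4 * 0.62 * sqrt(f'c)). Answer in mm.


Ld = (fy * db) / (4 * 0.62 * sqrt(f'c))
= (420 * 10) / (4 * 0.62 * sqrt(40))
= 4200 / 15.6849
= 267.77 mm

267.77 mm


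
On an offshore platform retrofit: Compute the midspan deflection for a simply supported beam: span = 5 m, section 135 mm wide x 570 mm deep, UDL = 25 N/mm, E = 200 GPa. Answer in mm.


I = 135 * 570^3 / 12 = 2083421250.0 mm^4
L = 5000.0 mm, w = 25 N/mm, E = 200000.0 MPa
delta = 5 * w * L^4 / (384 * E * I)
= 5 * 25 * 5000.0^4 / (384 * 200000.0 * 2083421250.0)
= 0.4883 mm

0.4883 mm


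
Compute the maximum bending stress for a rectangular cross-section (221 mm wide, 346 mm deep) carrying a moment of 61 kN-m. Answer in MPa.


I = b * h^3 / 12 = 221 * 346^3 / 12 = 762850304.67 mm^4
y = h / 2 = 346 / 2 = 173.0 mm
M = 61 kN-m = 61000000.0 N-mm
sigma = M * y / I = 61000000.0 * 173.0 / 762850304.67
= 13.83 MPa

13.83 MPa


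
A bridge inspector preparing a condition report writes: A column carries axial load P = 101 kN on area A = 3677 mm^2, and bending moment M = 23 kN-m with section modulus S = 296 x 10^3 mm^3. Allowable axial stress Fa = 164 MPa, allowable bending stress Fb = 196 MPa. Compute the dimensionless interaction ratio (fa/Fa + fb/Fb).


f_a = P / A = 101000.0 / 3677 = 27.468 MPa
f_b = M / S = 23000000.0 / 296000.0 = 77.7027 MPa
Ratio = f_a / Fa + f_b / Fb
= 27.468 / 164 + 77.7027 / 196
= 0.5639 (dimensionless)

0.5639 (dimensionless)


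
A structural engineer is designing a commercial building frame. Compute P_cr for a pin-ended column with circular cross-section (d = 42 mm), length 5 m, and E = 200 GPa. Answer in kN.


I = pi * d^4 / 64 = 152745.02 mm^4
L = 5000.0 mm
P_cr = pi^2 * E * I / L^2
= 9.8696 * 200000.0 * 152745.02 / 5000.0^2
= 12060.26 N = 12.0603 kN

12.0603 kN


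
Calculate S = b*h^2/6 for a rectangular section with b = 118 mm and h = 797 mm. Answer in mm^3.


S = b * h^2 / 6
= 118 * 797^2 / 6
= 118 * 635209 / 6
= 12492443.67 mm^3

12492443.67 mm^3


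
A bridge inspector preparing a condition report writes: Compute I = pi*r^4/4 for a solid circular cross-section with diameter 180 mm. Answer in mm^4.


r = d / 2 = 180 / 2 = 90.0 mm
I = pi * r^4 / 4 = pi * 90.0^4 / 4
= 51529973.5 mm^4

51529973.5 mm^4


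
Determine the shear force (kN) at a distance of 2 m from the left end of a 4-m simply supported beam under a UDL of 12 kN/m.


R_A = w * L / 2 = 12 * 4 / 2 = 24.0 kN
V(x) = R_A - w * x = 24.0 - 12 * 2
= 0.0 kN

0.0 kN


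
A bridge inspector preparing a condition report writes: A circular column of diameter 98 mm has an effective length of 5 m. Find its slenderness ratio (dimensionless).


Radius of gyration r = d / 4 = 98 / 4 = 24.5 mm
L_eff = 5000.0 mm
Slenderness ratio = L / r = 5000.0 / 24.5 = 204.08 (dimensionless)

204.08 (dimensionless)


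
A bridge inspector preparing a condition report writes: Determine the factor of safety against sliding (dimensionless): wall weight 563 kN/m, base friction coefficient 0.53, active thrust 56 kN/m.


Resisting force = mu * W = 0.53 * 563 = 298.39 kN/m
FOS = Resisting / Driving = 298.39 / 56
= 5.3284 (dimensionless)

5.3284 (dimensionless)


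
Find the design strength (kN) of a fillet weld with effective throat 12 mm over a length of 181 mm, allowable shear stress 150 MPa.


Strength = throat * length * allowable stress
= 12 * 181 * 150 N
= 325800 N
= 325.8 kN

325.8 kN


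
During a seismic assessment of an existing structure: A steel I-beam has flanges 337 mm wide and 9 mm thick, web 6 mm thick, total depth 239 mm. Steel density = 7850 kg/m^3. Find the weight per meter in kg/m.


A_flanges = 2 * 337 * 9 = 6066 mm^2
A_web = (239 - 2 * 9) * 6 = 1326 mm^2
A_total = 6066 + 1326 = 7392 mm^2 = 0.007392 m^2
Weight = rho * A = 7850 * 0.007392 = 58.0272 kg/m

58.0272 kg/m


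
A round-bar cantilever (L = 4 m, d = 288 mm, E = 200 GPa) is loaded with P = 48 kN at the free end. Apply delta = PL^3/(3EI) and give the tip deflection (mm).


I = pi * d^4 / 64 = pi * 288^4 / 64 = 337706834.33 mm^4
L = 4000.0 mm, P = 48000.0 N, E = 200000.0 MPa
delta = P * L^3 / (3 * E * I)
= 48000.0 * 4000.0^3 / (3 * 200000.0 * 337706834.33)
= 15.1611 mm

15.1611 mm


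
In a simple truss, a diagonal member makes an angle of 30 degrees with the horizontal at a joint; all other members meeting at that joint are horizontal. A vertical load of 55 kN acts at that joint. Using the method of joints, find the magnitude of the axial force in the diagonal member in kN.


At the joint, only the diagonal has a vertical component, so vertical equilibrium gives:
F * sin(30) = 55
F = 55 / sin(30)
= 55 / 0.5
= 110.0 kN

110.0 kN


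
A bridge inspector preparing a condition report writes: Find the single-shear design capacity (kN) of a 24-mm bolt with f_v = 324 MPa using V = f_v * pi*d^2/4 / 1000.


A = pi * d^2 / 4 = pi * 24^2 / 4 = 452.3893 mm^2
V = f_v * A / 1000 = 324 * 452.3893 / 1000
= 146.5741 kN

146.5741 kN


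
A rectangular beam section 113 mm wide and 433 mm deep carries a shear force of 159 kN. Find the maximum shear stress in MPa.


A = b * h = 113 * 433 = 48929 mm^2
V = 159 kN = 159000.0 N
tau_max = 1.5 * V / A = 1.5 * 159000.0 / 48929
= 4.8744 MPa

4.8744 MPa


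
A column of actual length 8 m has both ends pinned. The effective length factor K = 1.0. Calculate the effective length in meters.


L_eff = K * L
= 1.0 * 8
= 8.0 m

8.0 m


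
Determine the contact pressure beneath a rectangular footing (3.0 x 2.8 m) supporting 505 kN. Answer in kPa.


A = 3.0 * 2.8 = 8.4 m^2
q = P / A = 505 / 8.4
= 60.119 kPa

60.119 kPa


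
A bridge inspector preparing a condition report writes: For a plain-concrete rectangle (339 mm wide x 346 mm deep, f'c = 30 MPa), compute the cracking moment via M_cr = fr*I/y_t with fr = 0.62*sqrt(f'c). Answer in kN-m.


fr = 0.62 * sqrt(30) = 0.62 * 5.4772 = 3.3959 MPa
I = 339 * 346^3 / 12 = 1170164042.0 mm^4
y_t = 173.0 mm
M_cr = fr * I / y_t = 3.3959 * 1170164042.0 / 173.0 N-mm
= 22.9696 kN-m

22.9696 kN-m


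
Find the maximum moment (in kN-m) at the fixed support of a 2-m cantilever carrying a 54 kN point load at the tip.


For a cantilever with a point load at the free end:
M_max = P * L = 54 * 2 = 108 kN-m

108 kN-m


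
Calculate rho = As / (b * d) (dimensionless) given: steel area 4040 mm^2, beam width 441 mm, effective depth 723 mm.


rho = As / (b * d)
= 4040 / (441 * 723)
= 4040 / 318843
= 0.012671 (dimensionless)

0.012671 (dimensionless)


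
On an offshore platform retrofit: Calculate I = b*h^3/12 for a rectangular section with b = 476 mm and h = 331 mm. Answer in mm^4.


I = b * h^3 / 12
= 476 * 331^3 / 12
= 476 * 36264691 / 12
= 1438499409.67 mm^4

1438499409.67 mm^4


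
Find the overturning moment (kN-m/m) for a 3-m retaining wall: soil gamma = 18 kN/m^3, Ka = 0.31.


Pa = 0.5 * Ka * gamma * H^2
= 0.5 * 0.31 * 18 * 3^2
= 25.11 kN/m
Arm = H / 3 = 3 / 3 = 1.0 m
Mo = Pa * arm = Pa * H / 3 = 25.11 * 3 / 3 = 25.11 kN-m/m

25.11 kN-m/m


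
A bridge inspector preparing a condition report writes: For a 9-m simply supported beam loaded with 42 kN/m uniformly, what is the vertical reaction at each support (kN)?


Total load = w * L = 42 * 9 = 378 kN
By symmetry, each reaction R = total / 2 = 378 / 2 = 189.0 kN

189.0 kN


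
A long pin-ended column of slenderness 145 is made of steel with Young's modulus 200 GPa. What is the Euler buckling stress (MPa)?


sigma_cr = pi^2 * E / lambda^2
= 9.8696 * 200000.0 / 145^2
= 9.8696 * 200000.0 / 21025
= 93.8845 MPa

93.8845 MPa


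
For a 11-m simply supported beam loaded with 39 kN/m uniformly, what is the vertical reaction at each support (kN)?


Total load = w * L = 39 * 11 = 429 kN
By symmetry, each reaction R = total / 2 = 429 / 2 = 214.5 kN

214.5 kN


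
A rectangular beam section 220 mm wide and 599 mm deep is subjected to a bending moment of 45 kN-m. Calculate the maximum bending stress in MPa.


I = b * h^3 / 12 = 220 * 599^3 / 12 = 3940232981.67 mm^4
y = h / 2 = 599 / 2 = 299.5 mm
M = 45 kN-m = 45000000.0 N-mm
sigma = M * y / I = 45000000.0 * 299.5 / 3940232981.67
= 3.42 MPa

3.42 MPa


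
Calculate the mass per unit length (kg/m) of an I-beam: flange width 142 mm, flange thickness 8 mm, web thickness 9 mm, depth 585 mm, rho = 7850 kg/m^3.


A_flanges = 2 * 142 * 8 = 2272 mm^2
A_web = (585 - 2 * 8) * 9 = 5121 mm^2
A_total = 2272 + 5121 = 7393 mm^2 = 0.007393 m^2
Weight = rho * A = 7850 * 0.007393 = 58.035 kg/m

58.035 kg/m


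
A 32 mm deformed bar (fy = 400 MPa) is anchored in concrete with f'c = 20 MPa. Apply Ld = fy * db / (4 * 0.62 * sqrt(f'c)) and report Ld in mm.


Ld = (fy * db) / (4 * 0.62 * sqrt(f'c))
= (400 * 32) / (4 * 0.62 * sqrt(20))
= 12800 / 11.0909
= 1154.1 mm

1154.1 mm


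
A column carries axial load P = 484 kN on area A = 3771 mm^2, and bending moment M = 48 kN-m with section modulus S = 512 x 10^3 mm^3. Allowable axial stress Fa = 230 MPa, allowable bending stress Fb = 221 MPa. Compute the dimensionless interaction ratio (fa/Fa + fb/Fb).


f_a = P / A = 484000.0 / 3771 = 128.3479 MPa
f_b = M / S = 48000000.0 / 512000.0 = 93.75 MPa
Ratio = f_a / Fa + f_b / Fb
= 128.3479 / 230 + 93.75 / 221
= 0.9822 (dimensionless)

0.9822 (dimensionless)


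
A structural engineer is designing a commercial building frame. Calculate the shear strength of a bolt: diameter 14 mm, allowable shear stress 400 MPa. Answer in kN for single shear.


A = pi * d^2 / 4 = pi * 14^2 / 4 = 153.938 mm^2
V = f_v * A / 1000 = 400 * 153.938 / 1000
= 61.5752 kN

61.5752 kN


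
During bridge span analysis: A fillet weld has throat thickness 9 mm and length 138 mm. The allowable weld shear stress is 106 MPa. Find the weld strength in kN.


Strength = throat * length * allowable stress
= 9 * 138 * 106 N
= 131652 N
= 131.65 kN

131.65 kN


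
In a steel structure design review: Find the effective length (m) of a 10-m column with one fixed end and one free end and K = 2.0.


L_eff = K * L
= 2.0 * 10
= 20.0 m

20.0 m


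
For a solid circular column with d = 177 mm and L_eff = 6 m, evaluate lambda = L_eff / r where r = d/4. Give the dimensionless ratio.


Radius of gyration r = d / 4 = 177 / 4 = 44.25 mm
L_eff = 6000.0 mm
Slenderness ratio = L / r = 6000.0 / 44.25 = 135.59 (dimensionless)

135.59 (dimensionless)


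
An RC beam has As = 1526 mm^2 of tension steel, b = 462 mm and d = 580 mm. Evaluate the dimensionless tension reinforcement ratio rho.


rho = As / (b * d)
= 1526 / (462 * 580)
= 1526 / 267960
= 0.005695 (dimensionless)

0.005695 (dimensionless)


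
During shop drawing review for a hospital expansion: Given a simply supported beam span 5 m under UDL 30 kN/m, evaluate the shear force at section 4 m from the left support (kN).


R_A = w * L / 2 = 30 * 5 / 2 = 75.0 kN
V(x) = R_A - w * x = 75.0 - 30 * 4
= -45.0 kN

-45.0 kN


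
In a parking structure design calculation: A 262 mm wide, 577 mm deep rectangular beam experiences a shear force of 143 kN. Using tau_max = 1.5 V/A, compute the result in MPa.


A = b * h = 262 * 577 = 151174 mm^2
V = 143 kN = 143000.0 N
tau_max = 1.5 * V / A = 1.5 * 143000.0 / 151174
= 1.4189 MPa

1.4189 MPa


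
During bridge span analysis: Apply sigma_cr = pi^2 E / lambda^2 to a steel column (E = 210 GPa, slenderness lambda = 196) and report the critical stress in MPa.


sigma_cr = pi^2 * E / lambda^2
= 9.8696 * 210000.0 / 196^2
= 9.8696 * 210000.0 / 38416
= 53.9519 MPa

53.9519 MPa


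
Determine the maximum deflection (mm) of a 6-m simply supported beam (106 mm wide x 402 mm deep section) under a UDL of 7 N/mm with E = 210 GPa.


I = 106 * 402^3 / 12 = 573855804.0 mm^4
L = 6000.0 mm, w = 7 N/mm, E = 210000.0 MPa
delta = 5 * w * L^4 / (384 * E * I)
= 5 * 7 * 6000.0^4 / (384 * 210000.0 * 573855804.0)
= 0.9802 mm

0.9802 mm


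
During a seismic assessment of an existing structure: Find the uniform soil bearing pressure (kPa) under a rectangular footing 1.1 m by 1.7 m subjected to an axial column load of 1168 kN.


A = 1.1 * 1.7 = 1.87 m^2
q = P / A = 1168 / 1.87
= 624.5989 kPa

624.5989 kPa


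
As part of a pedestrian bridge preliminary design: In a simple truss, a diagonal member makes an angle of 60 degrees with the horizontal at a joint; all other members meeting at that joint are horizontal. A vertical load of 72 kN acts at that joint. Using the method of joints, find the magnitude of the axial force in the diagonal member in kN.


At the joint, only the diagonal has a vertical component, so vertical equilibrium gives:
F * sin(60) = 72
F = 72 / sin(60)
= 72 / 0.866025
= 83.14 kN

83.14 kN


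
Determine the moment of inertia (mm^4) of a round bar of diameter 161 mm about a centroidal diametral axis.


r = d / 2 = 161 / 2 = 80.5 mm
I = pi * r^4 / 4 = pi * 80.5^4 / 4
= 32981727.78 mm^4

32981727.78 mm^4


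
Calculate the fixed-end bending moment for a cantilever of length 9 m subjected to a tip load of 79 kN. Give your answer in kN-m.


For a cantilever with a point load at the free end:
M_max = P * L = 79 * 9 = 711 kN-m

711 kN-m


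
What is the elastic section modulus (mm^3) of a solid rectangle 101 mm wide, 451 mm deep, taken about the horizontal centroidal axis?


S = b * h^2 / 6
= 101 * 451^2 / 6
= 101 * 203401 / 6
= 3423916.83 mm^3

3423916.83 mm^3


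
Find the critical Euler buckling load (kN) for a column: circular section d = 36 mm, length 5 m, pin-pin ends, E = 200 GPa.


I = pi * d^4 / 64 = 82447.96 mm^4
L = 5000.0 mm
P_cr = pi^2 * E * I / L^2
= 9.8696 * 200000.0 * 82447.96 / 5000.0^2
= 6509.83 N = 6.5098 kN

6.5098 kN


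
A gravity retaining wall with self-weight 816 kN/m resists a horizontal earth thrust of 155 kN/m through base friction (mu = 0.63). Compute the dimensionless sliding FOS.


Resisting force = mu * W = 0.63 * 816 = 514.08 kN/m
FOS = Resisting / Driving = 514.08 / 155
= 3.3166 (dimensionless)

3.3166 (dimensionless)


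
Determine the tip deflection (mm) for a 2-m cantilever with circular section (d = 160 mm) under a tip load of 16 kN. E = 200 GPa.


I = pi * d^4 / 64 = pi * 160^4 / 64 = 32169908.77 mm^4
L = 2000.0 mm, P = 16000.0 N, E = 200000.0 MPa
delta = P * L^3 / (3 * E * I)
= 16000.0 * 2000.0^3 / (3 * 200000.0 * 32169908.77)
= 6.6315 mm

6.6315 mm


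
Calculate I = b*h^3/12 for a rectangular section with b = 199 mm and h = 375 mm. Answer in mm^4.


I = b * h^3 / 12
= 199 * 375^3 / 12
= 199 * 52734375 / 12
= 874511718.75 mm^4

874511718.75 mm^4


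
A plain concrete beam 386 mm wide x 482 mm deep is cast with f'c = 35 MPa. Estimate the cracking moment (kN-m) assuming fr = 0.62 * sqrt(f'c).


fr = 0.62 * sqrt(35) = 0.62 * 5.9161 = 3.668 MPa
I = 386 * 482^3 / 12 = 3602028737.33 mm^4
y_t = 241.0 mm
M_cr = fr * I / y_t = 3.668 * 3602028737.33 / 241.0 N-mm
= 54.8221 kN-m

54.8221 kN-m


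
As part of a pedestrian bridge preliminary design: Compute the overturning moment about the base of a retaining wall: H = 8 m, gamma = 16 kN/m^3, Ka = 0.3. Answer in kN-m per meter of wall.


Pa = 0.5 * Ka * gamma * H^2
= 0.5 * 0.3 * 16 * 8^2
= 153.6 kN/m
Arm = H / 3 = 8 / 3 = 2.6667 m
Mo = Pa * arm = Pa * H / 3 = 153.6 * 8 / 3 = 409.6 kN-m/m

409.6 kN-m/m


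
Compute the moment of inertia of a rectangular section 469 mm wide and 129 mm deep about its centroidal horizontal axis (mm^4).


I = b * h^3 / 12
= 469 * 129^3 / 12
= 469 * 2146689 / 12
= 83899761.75 mm^4

83899761.75 mm^4


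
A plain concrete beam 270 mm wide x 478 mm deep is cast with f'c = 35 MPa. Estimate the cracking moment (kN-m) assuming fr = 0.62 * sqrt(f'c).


fr = 0.62 * sqrt(35) = 0.62 * 5.9161 = 3.668 MPa
I = 270 * 478^3 / 12 = 2457345420.0 mm^4
y_t = 239.0 mm
M_cr = fr * I / y_t = 3.668 * 2457345420.0 / 239.0 N-mm
= 37.7133 kN-m

37.7133 kN-m


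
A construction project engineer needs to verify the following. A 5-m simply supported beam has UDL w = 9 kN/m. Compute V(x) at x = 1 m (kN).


R_A = w * L / 2 = 9 * 5 / 2 = 22.5 kN
V(x) = R_A - w * x = 22.5 - 9 * 1
= 13.5 kN

13.5 kN


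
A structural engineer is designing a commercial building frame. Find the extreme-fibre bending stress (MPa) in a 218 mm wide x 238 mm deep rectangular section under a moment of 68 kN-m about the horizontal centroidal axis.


I = b * h^3 / 12 = 218 * 238^3 / 12 = 244909774.67 mm^4
y = h / 2 = 238 / 2 = 119.0 mm
M = 68 kN-m = 68000000.0 N-mm
sigma = M * y / I = 68000000.0 * 119.0 / 244909774.67
= 33.04 MPa

33.04 MPa
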